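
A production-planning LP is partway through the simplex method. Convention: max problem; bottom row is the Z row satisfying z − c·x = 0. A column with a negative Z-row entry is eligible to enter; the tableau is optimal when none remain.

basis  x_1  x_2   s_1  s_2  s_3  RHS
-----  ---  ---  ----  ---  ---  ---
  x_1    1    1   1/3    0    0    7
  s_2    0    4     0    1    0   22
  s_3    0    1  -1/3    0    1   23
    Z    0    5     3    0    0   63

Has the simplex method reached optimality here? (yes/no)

yes

Every Z-row coefficient is ≥ 0, so the tableau is optimal.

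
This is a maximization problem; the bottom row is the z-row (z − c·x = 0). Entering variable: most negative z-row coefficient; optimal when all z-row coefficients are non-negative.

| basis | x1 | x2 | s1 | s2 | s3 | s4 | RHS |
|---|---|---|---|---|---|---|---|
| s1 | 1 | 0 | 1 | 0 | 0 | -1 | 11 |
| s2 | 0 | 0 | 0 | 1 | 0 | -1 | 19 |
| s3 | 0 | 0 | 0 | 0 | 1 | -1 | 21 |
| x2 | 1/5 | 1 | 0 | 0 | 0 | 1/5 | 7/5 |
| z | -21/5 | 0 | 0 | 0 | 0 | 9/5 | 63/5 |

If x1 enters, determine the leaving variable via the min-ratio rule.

Column x1 entries and ratios — s1: 11/1 = 11; s2: 0 ≤ 0, skip; s3: 0 ≤ 0, skip; x2: (7/5)/(1/5) = 7.
Smallest ratio is 7 in the row of x2, so x2 leaves.

x2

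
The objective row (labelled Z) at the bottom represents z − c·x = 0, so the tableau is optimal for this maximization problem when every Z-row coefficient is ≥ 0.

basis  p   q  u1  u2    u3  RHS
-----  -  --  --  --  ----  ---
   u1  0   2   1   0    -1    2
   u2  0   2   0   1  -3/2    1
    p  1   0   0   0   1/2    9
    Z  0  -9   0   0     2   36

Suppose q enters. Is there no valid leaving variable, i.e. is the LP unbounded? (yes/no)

Column q has positive entries in row(s) 1, 2, so the ratio test bounds it — not unbounded.

no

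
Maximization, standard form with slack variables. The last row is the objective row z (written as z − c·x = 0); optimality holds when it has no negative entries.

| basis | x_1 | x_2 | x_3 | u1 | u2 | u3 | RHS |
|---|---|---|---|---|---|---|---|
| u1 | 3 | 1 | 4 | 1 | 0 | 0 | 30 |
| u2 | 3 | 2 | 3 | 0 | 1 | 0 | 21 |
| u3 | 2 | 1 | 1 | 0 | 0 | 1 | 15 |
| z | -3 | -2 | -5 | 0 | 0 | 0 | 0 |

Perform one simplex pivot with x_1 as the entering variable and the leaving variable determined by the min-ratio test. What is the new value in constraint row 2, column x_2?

2/3

Ratio test on column x_1 — row 1: 30/3 = 10; row 2: 21/3 = 7; row 3: 15/2 = 15/2. Minimum is 7 at row 2 (u2 leaves); pivot element 3.
Divide row 2 by 3; eliminate column x_1 from the other rows.
In the new row 2, the x_2 entry is the old entry divided by the pivot: 2/3 = 2/3.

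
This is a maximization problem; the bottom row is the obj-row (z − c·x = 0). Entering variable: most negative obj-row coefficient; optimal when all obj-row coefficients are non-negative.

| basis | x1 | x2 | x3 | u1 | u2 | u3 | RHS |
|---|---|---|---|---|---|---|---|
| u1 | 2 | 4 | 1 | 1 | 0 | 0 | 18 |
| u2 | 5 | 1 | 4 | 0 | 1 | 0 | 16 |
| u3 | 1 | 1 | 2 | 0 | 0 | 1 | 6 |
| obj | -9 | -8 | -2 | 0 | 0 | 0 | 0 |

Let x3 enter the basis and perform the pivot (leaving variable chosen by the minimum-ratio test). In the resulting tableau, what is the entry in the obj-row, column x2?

-7

Ratio test on column x3 — row 1: 18/1 = 18; row 2: 16/4 = 4; row 3: 6/2 = 3. Minimum is 3 at row 3 (u3 leaves); pivot element 2.
Divide row 3 by 2; eliminate column x3 from the other rows.
obj-row update in column x2: -8 − (-2)·(1/2) = -7.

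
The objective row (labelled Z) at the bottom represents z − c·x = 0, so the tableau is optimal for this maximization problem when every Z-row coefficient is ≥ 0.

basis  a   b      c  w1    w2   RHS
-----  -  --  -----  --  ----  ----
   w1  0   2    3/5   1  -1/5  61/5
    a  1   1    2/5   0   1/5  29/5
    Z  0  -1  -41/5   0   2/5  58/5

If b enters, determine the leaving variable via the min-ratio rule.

Column b entries and ratios — w1: (61/5)/2 = 61/10; a: (29/5)/1 = 29/5.
Smallest ratio is 29/5 in the row of a, so a leaves.

a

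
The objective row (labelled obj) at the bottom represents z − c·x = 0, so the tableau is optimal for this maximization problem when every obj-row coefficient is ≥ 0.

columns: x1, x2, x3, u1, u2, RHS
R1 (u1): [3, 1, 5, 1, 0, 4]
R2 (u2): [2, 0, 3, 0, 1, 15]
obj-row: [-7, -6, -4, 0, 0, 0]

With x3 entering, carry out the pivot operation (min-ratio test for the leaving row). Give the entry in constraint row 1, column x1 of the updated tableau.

Ratio test on column x3 — row 1: 4/5 = 4/5; row 2: 15/3 = 5. Minimum is 4/5 at row 1 (u1 leaves); pivot element 5.
Divide row 1 by 5; eliminate column x3 from the other rows.
In the new row 1, the x1 entry is the old entry divided by the pivot: 3/5 = 3/5.

3/5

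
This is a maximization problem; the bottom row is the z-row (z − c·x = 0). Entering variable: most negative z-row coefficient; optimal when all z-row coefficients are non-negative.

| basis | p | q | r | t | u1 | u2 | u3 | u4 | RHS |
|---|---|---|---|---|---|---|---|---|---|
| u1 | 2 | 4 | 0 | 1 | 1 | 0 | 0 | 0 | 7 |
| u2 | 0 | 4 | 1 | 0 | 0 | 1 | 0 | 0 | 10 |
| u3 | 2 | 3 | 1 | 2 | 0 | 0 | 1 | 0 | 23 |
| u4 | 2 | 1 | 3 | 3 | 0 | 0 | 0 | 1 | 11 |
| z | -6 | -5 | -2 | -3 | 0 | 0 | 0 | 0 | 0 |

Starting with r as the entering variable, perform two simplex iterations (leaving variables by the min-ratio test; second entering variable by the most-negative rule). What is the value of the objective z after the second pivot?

71/3

Ratio test on column r — row 1: entry 0 ≤ 0; row 2: 10/1 = 10; row 3: 23/1 = 23; row 4: 11/3 = 11/3. Minimum is 11/3 at row 4 (u4 leaves); pivot element 3.
Pivot on row 4; the z-row RHS becomes 0 − (-2)·(11/3) = 22/3.
Next entering variable (most negative z-row entry -14/3): p.
Ratio test on column p — row 1: 7/2 = 7/2; row 2: entry -2/3 ≤ 0; row 3: (58/3)/(4/3) = 29/2; row 4: (11/3)/(2/3) = 11/2. Minimum is 7/2 at row 1 (u1 leaves); pivot element 2.
After the second pivot the z-row RHS is 22/3 − (-14/3)·(7/2) = 71/3.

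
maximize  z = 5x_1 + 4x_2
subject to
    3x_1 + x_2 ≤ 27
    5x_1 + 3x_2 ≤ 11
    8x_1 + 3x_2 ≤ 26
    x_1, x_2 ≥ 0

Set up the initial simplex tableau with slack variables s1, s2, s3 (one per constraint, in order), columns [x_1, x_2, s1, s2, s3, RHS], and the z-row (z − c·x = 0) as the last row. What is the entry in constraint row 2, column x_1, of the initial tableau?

5

Constraint 2 has coefficient 5 on x_1.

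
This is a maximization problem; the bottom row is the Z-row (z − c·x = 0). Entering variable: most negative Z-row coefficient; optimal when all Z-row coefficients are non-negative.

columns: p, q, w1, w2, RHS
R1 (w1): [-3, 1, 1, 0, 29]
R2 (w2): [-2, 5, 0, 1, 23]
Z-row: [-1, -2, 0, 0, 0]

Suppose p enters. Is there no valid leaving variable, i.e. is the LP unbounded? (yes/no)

yes

Every constraint-row entry in column p is ≤ 0, so increasing p is unbounded.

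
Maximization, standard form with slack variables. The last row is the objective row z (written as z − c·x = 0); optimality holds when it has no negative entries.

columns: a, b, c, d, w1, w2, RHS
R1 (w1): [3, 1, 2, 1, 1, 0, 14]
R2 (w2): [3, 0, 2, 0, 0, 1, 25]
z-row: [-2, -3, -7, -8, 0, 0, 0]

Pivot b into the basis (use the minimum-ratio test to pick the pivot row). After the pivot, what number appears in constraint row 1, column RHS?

14

Ratio test on column b — row 1: 14/1 = 14; row 2: entry 0 ≤ 0. Minimum is 14 at row 1 (w1 leaves); pivot element 1.
Divide row 1 by 1; eliminate column b from the other rows.
In the new row 1, the RHS entry is the old entry divided by the pivot: 14/1 = 14.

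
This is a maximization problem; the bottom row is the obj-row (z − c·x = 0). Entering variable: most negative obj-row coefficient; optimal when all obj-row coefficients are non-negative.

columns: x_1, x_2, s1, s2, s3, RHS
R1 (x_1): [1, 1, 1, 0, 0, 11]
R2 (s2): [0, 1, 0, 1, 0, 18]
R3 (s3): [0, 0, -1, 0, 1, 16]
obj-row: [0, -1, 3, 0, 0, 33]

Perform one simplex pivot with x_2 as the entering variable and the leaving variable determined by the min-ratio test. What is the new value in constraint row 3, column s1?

-1

Ratio test on column x_2 — row 1: 11/1 = 11; row 2: 18/1 = 18; row 3: entry 0 ≤ 0. Minimum is 11 at row 1 (x_1 leaves); pivot element 1.
Divide row 1 by 1; eliminate column x_2 from the other rows.
Row 3 update in column s1: -1 − 0·1 = -1.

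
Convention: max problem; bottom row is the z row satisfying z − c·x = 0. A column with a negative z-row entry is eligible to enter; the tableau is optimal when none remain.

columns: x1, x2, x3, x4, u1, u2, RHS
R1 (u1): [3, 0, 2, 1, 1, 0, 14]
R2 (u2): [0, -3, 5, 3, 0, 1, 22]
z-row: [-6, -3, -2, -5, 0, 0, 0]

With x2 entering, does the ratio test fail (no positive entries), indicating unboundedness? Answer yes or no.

yes

Every constraint-row entry in column x2 is ≤ 0, so increasing x2 is unbounded.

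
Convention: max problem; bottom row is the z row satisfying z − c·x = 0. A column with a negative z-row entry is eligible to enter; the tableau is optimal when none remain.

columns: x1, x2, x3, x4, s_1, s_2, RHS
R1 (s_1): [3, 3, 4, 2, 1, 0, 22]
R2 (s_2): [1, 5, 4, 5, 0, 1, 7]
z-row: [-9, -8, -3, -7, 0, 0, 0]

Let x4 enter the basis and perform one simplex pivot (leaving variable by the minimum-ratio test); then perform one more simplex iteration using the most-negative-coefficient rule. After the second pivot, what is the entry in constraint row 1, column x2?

-12

Ratio test on column x4 — row 1: 22/2 = 11; row 2: 7/5 = 7/5. Minimum is 7/5 at row 2 (s_2 leaves); pivot element 5.
Divide row 2 by 5; eliminate column x4 from the other rows.
Second iteration: most negative z-row entry is -38/5 in column x1, so x1 enters.
Ratio test on column x1 — row 1: (96/5)/(13/5) = 96/13; row 2: (7/5)/(1/5) = 7. Minimum is 7 at row 2 (x4 leaves); pivot element 1/5.
Divide row 2 by 1/5; eliminate column x1 from the other rows.
After both pivots, the entry at constraint row 1, column x2 is -12.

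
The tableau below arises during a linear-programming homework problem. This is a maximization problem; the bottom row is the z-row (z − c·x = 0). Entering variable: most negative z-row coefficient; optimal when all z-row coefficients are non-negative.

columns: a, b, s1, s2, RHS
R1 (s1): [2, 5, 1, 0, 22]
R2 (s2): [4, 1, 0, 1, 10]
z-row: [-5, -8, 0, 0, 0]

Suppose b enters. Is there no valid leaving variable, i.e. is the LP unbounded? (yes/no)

Column b has positive entries in row(s) 1, 2, so the ratio test bounds it — not unbounded.

no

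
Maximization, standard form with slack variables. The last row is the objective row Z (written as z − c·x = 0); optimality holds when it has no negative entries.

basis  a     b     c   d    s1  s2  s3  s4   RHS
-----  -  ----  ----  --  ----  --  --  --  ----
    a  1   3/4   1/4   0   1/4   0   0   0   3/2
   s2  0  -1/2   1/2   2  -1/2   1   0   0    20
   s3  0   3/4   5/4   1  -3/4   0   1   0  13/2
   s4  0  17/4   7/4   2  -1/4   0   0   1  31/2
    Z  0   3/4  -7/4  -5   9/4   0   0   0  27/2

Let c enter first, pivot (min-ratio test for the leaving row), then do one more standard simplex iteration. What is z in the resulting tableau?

46

Ratio test on column c — row 1: (3/2)/(1/4) = 6; row 2: 20/(1/2) = 40; row 3: (13/2)/(5/4) = 26/5; row 4: (31/2)/(7/4) = 62/7. Minimum is 26/5 at row 3 (s3 leaves); pivot element 5/4.
Pivot on row 3; the Z-row RHS becomes 27/2 − (-7/4)·(26/5) = 113/5.
Next entering variable (most negative Z-row entry -18/5): d.
Ratio test on column d — row 1: entry -1/5 ≤ 0; row 2: (87/5)/(8/5) = 87/8; row 3: (26/5)/(4/5) = 13/2; row 4: (32/5)/(3/5) = 32/3. Minimum is 13/2 at row 3 (c leaves); pivot element 4/5.
After the second pivot the Z-row RHS is 113/5 − (-18/5)·(13/2) = 46.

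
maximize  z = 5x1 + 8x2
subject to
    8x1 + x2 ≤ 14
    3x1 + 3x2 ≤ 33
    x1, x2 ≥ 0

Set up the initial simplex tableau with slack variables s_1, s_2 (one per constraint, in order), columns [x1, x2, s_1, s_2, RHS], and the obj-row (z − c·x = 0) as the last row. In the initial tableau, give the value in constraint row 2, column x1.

Constraint 2 has coefficient 3 on x1.

3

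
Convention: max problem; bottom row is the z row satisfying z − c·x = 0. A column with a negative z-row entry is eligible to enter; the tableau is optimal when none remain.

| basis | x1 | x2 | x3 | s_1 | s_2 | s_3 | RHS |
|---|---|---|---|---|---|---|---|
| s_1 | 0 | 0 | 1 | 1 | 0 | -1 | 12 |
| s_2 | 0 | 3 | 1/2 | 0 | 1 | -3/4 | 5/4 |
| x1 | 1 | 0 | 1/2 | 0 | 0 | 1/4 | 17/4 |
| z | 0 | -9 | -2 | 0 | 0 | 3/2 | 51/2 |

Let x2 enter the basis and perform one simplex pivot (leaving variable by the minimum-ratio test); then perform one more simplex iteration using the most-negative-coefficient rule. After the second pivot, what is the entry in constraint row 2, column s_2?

1/3

Ratio test on column x2 — row 1: entry 0 ≤ 0; row 2: (5/4)/3 = 5/12; row 3: entry 0 ≤ 0. Minimum is 5/12 at row 2 (s_2 leaves); pivot element 3.
Divide row 2 by 3; eliminate column x2 from the other rows.
Second iteration: most negative z-row entry is -3/4 in column s_3, so s_3 enters.
Ratio test on column s_3 — row 1: entry -1 ≤ 0; row 2: entry -1/4 ≤ 0; row 3: (17/4)/(1/4) = 17. Minimum is 17 at row 3 (x1 leaves); pivot element 1/4.
Divide row 3 by 1/4; eliminate column s_3 from the other rows.
After both pivots, the entry at constraint row 2, column s_2 is 1/3.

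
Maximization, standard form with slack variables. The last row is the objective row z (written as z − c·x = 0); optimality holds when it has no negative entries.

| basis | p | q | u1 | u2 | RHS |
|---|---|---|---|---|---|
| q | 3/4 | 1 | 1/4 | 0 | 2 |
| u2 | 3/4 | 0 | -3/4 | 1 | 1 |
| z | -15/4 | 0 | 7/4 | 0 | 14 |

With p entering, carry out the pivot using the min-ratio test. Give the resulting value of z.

19

Ratio test on column p — row 1: 2/(3/4) = 8/3; row 2: 1/(3/4) = 4/3. Minimum is 4/3 at row 2 (u2 leaves); pivot element 3/4.
Pivot on row 2; the z-row RHS becomes 14 − (-15/4)·(4/3) = 19.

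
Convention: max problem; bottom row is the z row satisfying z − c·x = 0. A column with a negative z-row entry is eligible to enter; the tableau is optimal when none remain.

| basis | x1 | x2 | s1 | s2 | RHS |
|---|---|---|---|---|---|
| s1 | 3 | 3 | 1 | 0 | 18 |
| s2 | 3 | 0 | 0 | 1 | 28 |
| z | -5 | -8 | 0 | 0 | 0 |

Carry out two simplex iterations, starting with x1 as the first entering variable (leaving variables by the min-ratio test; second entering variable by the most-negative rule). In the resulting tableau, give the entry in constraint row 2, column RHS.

Ratio test on column x1 — row 1: 18/3 = 6; row 2: 28/3 = 28/3. Minimum is 6 at row 1 (s1 leaves); pivot element 3.
Divide row 1 by 3; eliminate column x1 from the other rows.
Second iteration: most negative z-row entry is -3 in column x2, so x2 enters.
Ratio test on column x2 — row 1: 6/1 = 6; row 2: entry -3 ≤ 0. Minimum is 6 at row 1 (x1 leaves); pivot element 1.
Divide row 1 by 1; eliminate column x2 from the other rows.
After both pivots, the entry at constraint row 2, column RHS is 28.

28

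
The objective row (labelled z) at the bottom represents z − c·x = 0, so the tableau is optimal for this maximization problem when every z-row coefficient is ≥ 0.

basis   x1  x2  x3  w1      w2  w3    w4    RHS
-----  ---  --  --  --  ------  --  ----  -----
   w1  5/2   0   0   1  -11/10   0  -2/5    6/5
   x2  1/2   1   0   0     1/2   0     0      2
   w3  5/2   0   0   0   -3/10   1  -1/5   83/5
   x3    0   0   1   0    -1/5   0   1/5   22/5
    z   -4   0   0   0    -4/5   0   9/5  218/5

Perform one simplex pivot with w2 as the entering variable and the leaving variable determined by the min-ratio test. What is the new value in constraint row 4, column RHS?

26/5

Ratio test on column w2 — row 1: entry -11/10 ≤ 0; row 2: 2/(1/2) = 4; row 3: entry -3/10 ≤ 0; row 4: entry -1/5 ≤ 0. Minimum is 4 at row 2 (x2 leaves); pivot element 1/2.
Divide row 2 by 1/2; eliminate column w2 from the other rows.
Row 4 update in column RHS: 22/5 − (-1/5)·4 = 26/5.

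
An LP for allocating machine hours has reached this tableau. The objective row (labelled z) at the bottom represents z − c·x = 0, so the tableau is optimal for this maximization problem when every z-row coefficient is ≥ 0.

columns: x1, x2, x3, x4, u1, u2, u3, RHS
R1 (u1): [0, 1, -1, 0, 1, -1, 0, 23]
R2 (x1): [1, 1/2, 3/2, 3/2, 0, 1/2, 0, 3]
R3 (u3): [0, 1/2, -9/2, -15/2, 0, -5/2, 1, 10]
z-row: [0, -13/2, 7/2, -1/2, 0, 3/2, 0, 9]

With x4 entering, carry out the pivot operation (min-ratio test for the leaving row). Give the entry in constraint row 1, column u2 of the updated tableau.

-1

Ratio test on column x4 — row 1: entry 0 ≤ 0; row 2: 3/(3/2) = 2; row 3: entry -15/2 ≤ 0. Minimum is 2 at row 2 (x1 leaves); pivot element 3/2.
Divide row 2 by 3/2; eliminate column x4 from the other rows.
Row 1 update in column u2: -1 − 0·(1/3) = -1.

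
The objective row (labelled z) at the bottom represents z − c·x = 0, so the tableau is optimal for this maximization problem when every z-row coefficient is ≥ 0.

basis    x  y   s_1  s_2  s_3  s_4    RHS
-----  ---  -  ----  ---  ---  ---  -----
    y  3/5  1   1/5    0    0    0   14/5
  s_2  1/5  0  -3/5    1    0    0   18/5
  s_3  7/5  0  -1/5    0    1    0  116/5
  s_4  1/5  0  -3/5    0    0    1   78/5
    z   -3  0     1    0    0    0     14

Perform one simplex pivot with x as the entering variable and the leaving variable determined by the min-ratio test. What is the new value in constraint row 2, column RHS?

8/3

Ratio test on column x — row 1: (14/5)/(3/5) = 14/3; row 2: (18/5)/(1/5) = 18; row 3: (116/5)/(7/5) = 116/7; row 4: (78/5)/(1/5) = 78. Minimum is 14/3 at row 1 (y leaves); pivot element 3/5.
Divide row 1 by 3/5; eliminate column x from the other rows.
Row 2 update in column RHS: 18/5 − (1/5)·(14/3) = 8/3.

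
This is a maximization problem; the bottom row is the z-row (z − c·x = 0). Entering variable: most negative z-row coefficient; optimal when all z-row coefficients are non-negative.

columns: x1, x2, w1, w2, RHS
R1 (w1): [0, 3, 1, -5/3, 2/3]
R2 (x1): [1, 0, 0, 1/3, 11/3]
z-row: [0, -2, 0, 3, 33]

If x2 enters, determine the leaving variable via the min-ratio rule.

w1

Column x2 entries and ratios — w1: (2/3)/3 = 2/9; x1: 0 ≤ 0, skip.
Smallest ratio is 2/9 in the row of w1, so w1 leaves.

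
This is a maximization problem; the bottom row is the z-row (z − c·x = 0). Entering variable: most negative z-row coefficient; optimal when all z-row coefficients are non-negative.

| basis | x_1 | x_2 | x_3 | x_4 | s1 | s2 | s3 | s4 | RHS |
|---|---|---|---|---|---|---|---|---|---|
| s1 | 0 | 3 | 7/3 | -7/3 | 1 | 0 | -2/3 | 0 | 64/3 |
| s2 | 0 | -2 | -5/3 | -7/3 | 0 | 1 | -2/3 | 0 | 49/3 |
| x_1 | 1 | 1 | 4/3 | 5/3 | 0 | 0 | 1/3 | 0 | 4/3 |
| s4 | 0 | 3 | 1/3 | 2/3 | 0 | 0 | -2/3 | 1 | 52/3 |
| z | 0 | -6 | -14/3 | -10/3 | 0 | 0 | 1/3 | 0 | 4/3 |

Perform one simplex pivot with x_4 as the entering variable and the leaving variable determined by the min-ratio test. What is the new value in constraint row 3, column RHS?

4/5

Ratio test on column x_4 — row 1: entry -7/3 ≤ 0; row 2: entry -7/3 ≤ 0; row 3: (4/3)/(5/3) = 4/5; row 4: (52/3)/(2/3) = 26. Minimum is 4/5 at row 3 (x_1 leaves); pivot element 5/3.
Divide row 3 by 5/3; eliminate column x_4 from the other rows.
In the new row 3, the RHS entry is the old entry divided by the pivot: (4/3)/(5/3) = 4/5.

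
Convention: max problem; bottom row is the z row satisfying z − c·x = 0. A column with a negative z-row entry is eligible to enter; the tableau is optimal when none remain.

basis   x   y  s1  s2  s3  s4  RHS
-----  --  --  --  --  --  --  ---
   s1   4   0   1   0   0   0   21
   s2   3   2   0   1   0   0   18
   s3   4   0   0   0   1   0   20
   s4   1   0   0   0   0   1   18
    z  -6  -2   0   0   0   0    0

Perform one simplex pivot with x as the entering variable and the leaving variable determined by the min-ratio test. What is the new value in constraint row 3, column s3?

1/4

Ratio test on column x — row 1: 21/4 = 21/4; row 2: 18/3 = 6; row 3: 20/4 = 5; row 4: 18/1 = 18. Minimum is 5 at row 3 (s3 leaves); pivot element 4.
Divide row 3 by 4; eliminate column x from the other rows.
In the new row 3, the s3 entry is the old entry divided by the pivot: 1/4 = 1/4.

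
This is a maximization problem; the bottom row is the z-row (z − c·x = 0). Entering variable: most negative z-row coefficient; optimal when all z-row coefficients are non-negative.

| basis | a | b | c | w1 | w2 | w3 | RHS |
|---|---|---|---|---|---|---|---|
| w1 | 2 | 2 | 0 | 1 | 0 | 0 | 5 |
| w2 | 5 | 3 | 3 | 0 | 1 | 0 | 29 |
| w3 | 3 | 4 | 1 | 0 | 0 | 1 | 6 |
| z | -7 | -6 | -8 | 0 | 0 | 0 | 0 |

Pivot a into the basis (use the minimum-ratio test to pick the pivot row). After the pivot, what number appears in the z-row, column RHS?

Ratio test on column a — row 1: 5/2 = 5/2; row 2: 29/5 = 29/5; row 3: 6/3 = 2. Minimum is 2 at row 3 (w3 leaves); pivot element 3.
Divide row 3 by 3; eliminate column a from the other rows.
z-row update in column RHS: 0 − (-7)·2 = 14.

14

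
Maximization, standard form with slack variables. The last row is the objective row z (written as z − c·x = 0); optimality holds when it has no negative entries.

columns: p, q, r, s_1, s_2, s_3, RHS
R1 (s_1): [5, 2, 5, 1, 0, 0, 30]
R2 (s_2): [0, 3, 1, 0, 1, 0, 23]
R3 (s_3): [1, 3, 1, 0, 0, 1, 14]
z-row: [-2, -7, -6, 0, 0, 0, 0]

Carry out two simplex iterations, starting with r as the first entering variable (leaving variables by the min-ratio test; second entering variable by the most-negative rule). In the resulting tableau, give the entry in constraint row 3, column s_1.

-1/13

Ratio test on column r — row 1: 30/5 = 6; row 2: 23/1 = 23; row 3: 14/1 = 14. Minimum is 6 at row 1 (s_1 leaves); pivot element 5.
Divide row 1 by 5; eliminate column r from the other rows.
Second iteration: most negative z-row entry is -23/5 in column q, so q enters.
Ratio test on column q — row 1: 6/(2/5) = 15; row 2: 17/(13/5) = 85/13; row 3: 8/(13/5) = 40/13. Minimum is 40/13 at row 3 (s_3 leaves); pivot element 13/5.
Divide row 3 by 13/5; eliminate column q from the other rows.
After both pivots, the entry at constraint row 3, column s_1 is -1/13.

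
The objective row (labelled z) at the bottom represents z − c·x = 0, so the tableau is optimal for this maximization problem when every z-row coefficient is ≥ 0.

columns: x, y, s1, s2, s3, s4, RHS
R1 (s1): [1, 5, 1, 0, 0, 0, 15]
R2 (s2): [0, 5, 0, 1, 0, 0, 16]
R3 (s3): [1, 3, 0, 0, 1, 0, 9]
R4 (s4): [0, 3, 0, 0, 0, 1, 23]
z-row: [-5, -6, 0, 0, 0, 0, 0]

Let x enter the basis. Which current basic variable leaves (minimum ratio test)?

s3

Column x entries and ratios — s1: 15/1 = 15; s2: 0 ≤ 0, skip; s3: 9/1 = 9; s4: 0 ≤ 0, skip.
Smallest ratio is 9 in the row of s3, so s3 leaves.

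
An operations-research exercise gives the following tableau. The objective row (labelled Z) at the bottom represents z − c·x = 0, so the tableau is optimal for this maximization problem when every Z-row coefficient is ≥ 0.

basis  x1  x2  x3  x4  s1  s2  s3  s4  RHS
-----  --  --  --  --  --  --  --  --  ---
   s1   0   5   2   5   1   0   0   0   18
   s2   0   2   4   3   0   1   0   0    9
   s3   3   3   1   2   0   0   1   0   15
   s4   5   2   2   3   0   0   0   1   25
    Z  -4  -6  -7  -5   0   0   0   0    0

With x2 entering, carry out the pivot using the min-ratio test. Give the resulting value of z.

Ratio test on column x2 — row 1: 18/5 = 18/5; row 2: 9/2 = 9/2; row 3: 15/3 = 5; row 4: 25/2 = 25/2. Minimum is 18/5 at row 1 (s1 leaves); pivot element 5.
Pivot on row 1; the Z-row RHS becomes 0 − (-6)·(18/5) = 108/5.

108/5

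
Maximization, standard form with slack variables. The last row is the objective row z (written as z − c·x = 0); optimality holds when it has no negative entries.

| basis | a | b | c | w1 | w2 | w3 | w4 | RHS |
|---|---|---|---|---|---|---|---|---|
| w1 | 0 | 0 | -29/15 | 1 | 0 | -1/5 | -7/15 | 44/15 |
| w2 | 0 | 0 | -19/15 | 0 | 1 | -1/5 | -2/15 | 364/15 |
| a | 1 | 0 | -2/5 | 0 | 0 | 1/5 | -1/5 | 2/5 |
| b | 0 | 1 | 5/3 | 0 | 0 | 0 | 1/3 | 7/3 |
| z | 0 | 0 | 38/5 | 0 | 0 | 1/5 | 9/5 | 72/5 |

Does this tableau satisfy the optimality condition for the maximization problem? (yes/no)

yes

Every z-row coefficient is ≥ 0, so the tableau is optimal.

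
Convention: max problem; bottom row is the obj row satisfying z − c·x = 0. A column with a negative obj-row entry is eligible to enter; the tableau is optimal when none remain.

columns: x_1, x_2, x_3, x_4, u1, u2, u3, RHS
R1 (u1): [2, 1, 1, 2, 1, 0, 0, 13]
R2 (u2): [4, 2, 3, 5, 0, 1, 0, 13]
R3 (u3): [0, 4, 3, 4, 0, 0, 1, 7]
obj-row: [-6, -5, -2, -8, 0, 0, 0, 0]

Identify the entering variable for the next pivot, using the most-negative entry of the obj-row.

Negative obj-row entries: x_1: -6, x_2: -5, x_3: -2, x_4: -8.
The most negative is -8 in column x_4, so x_4 enters.

x_4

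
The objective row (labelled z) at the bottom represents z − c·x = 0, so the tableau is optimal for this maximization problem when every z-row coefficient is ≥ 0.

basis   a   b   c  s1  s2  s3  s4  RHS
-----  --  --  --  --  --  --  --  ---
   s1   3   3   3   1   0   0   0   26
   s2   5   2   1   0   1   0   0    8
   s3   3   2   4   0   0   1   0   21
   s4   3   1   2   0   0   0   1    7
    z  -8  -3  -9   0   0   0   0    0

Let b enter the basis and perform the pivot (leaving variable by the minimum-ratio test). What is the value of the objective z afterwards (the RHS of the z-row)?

Ratio test on column b — row 1: 26/3 = 26/3; row 2: 8/2 = 4; row 3: 21/2 = 21/2; row 4: 7/1 = 7. Minimum is 4 at row 2 (s2 leaves); pivot element 2.
Pivot on row 2; the z-row RHS becomes 0 − (-3)·4 = 12.

12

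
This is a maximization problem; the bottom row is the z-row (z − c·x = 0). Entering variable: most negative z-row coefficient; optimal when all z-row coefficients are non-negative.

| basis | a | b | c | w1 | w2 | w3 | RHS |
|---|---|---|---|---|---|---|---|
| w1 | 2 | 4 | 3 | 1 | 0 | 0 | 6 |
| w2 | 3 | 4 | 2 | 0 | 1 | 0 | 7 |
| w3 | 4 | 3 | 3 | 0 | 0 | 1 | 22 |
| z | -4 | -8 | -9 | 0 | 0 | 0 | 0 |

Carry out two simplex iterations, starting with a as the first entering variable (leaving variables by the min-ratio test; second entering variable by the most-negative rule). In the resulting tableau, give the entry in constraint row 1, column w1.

Ratio test on column a — row 1: 6/2 = 3; row 2: 7/3 = 7/3; row 3: 22/4 = 11/2. Minimum is 7/3 at row 2 (w2 leaves); pivot element 3.
Divide row 2 by 3; eliminate column a from the other rows.
Second iteration: most negative z-row entry is -19/3 in column c, so c enters.
Ratio test on column c — row 1: (4/3)/(5/3) = 4/5; row 2: (7/3)/(2/3) = 7/2; row 3: (38/3)/(1/3) = 38. Minimum is 4/5 at row 1 (w1 leaves); pivot element 5/3.
Divide row 1 by 5/3; eliminate column c from the other rows.
After both pivots, the entry at constraint row 1, column w1 is 3/5.

3/5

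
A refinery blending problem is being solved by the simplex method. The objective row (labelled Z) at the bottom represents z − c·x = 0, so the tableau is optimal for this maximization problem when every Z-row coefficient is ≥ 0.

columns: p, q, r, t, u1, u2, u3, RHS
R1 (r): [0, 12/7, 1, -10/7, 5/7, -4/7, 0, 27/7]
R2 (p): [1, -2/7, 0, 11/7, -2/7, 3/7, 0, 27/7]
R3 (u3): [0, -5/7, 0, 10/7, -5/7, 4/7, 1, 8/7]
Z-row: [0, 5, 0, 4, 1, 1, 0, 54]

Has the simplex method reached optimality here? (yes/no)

yes

Every Z-row coefficient is ≥ 0, so the tableau is optimal.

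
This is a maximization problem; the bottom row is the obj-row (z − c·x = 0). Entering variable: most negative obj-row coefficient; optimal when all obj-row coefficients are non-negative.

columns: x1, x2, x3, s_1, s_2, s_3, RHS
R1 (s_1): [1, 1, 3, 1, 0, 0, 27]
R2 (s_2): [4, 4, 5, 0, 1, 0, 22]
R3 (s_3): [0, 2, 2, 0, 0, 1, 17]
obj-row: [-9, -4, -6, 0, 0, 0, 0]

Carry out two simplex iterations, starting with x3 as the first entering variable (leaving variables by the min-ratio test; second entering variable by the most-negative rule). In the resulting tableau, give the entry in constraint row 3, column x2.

2

Ratio test on column x3 — row 1: 27/3 = 9; row 2: 22/5 = 22/5; row 3: 17/2 = 17/2. Minimum is 22/5 at row 2 (s_2 leaves); pivot element 5.
Divide row 2 by 5; eliminate column x3 from the other rows.
Second iteration: most negative obj-row entry is -21/5 in column x1, so x1 enters.
Ratio test on column x1 — row 1: entry -7/5 ≤ 0; row 2: (22/5)/(4/5) = 11/2; row 3: entry -8/5 ≤ 0. Minimum is 11/2 at row 2 (x3 leaves); pivot element 4/5.
Divide row 2 by 4/5; eliminate column x1 from the other rows.
After both pivots, the entry at constraint row 3, column x2 is 2.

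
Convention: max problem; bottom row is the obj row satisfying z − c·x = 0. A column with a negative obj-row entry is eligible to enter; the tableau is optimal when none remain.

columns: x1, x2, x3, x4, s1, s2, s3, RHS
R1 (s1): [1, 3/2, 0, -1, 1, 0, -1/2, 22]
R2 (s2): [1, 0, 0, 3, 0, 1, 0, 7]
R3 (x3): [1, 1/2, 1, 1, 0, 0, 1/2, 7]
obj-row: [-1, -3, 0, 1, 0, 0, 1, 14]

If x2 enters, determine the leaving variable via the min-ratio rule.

Column x2 entries and ratios — s1: 22/(3/2) = 44/3; s2: 0 ≤ 0, skip; x3: 7/(1/2) = 14.
Smallest ratio is 14 in the row of x3, so x3 leaves.

x3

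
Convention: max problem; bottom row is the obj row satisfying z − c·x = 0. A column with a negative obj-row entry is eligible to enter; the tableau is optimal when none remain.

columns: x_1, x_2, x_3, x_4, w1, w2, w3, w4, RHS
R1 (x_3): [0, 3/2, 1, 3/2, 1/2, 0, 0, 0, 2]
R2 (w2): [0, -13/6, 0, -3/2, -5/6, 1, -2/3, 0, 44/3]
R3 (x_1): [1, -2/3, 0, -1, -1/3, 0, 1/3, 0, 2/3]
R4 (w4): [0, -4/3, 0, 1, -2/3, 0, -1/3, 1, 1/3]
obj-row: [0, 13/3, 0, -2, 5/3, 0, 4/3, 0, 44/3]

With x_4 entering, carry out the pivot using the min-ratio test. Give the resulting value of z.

46/3

Ratio test on column x_4 — row 1: 2/(3/2) = 4/3; row 2: entry -3/2 ≤ 0; row 3: entry -1 ≤ 0; row 4: (1/3)/1 = 1/3. Minimum is 1/3 at row 4 (w4 leaves); pivot element 1.
Pivot on row 4; the obj-row RHS becomes 44/3 − (-2)·(1/3) = 46/3.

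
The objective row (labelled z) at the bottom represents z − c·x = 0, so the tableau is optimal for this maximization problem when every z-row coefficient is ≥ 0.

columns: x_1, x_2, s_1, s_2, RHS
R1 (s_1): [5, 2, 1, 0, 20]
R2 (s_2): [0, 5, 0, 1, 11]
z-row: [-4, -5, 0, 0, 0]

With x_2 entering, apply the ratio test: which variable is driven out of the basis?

Column x_2 entries and ratios — s_1: 20/2 = 10; s_2: 11/5 = 11/5.
Smallest ratio is 11/5 in the row of s_2, so s_2 leaves.

s_2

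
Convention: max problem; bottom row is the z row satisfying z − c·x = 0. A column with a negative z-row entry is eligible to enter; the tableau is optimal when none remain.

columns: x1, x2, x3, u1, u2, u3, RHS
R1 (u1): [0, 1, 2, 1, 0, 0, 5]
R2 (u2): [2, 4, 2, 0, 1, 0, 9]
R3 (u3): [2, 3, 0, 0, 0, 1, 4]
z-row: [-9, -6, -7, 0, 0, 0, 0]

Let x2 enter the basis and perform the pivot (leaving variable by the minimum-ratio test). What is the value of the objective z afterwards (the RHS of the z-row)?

Ratio test on column x2 — row 1: 5/1 = 5; row 2: 9/4 = 9/4; row 3: 4/3 = 4/3. Minimum is 4/3 at row 3 (u3 leaves); pivot element 3.
Pivot on row 3; the z-row RHS becomes 0 − (-6)·(4/3) = 8.

8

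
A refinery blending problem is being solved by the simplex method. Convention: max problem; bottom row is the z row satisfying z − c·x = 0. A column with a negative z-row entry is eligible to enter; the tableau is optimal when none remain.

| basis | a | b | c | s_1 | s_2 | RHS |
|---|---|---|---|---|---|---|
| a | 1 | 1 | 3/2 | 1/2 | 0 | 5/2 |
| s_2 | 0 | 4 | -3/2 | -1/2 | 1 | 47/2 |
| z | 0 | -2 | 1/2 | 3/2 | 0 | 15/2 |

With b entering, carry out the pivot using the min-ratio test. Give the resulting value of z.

25/2

Ratio test on column b — row 1: (5/2)/1 = 5/2; row 2: (47/2)/4 = 47/8. Minimum is 5/2 at row 1 (a leaves); pivot element 1.
Pivot on row 1; the z-row RHS becomes 15/2 − (-2)·(5/2) = 25/2.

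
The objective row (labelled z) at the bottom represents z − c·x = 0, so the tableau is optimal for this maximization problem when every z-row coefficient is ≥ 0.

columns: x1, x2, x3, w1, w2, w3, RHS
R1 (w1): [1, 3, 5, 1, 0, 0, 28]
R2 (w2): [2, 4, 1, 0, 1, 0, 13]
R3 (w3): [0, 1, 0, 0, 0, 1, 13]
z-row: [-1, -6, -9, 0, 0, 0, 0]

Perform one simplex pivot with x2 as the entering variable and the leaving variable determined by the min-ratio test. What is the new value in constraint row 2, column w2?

Ratio test on column x2 — row 1: 28/3 = 28/3; row 2: 13/4 = 13/4; row 3: 13/1 = 13. Minimum is 13/4 at row 2 (w2 leaves); pivot element 4.
Divide row 2 by 4; eliminate column x2 from the other rows.
In the new row 2, the w2 entry is the old entry divided by the pivot: 1/4 = 1/4.

1/4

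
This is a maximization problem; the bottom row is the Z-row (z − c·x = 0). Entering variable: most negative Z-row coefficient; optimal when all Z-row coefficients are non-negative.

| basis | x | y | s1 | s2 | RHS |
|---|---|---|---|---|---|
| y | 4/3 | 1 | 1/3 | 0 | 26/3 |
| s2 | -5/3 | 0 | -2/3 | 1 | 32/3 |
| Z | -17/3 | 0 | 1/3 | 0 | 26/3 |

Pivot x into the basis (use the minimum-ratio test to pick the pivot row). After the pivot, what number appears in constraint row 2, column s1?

Ratio test on column x — row 1: (26/3)/(4/3) = 13/2; row 2: entry -5/3 ≤ 0. Minimum is 13/2 at row 1 (y leaves); pivot element 4/3.
Divide row 1 by 4/3; eliminate column x from the other rows.
Row 2 update in column s1: -2/3 − (-5/3)·(1/4) = -1/4.

-1/4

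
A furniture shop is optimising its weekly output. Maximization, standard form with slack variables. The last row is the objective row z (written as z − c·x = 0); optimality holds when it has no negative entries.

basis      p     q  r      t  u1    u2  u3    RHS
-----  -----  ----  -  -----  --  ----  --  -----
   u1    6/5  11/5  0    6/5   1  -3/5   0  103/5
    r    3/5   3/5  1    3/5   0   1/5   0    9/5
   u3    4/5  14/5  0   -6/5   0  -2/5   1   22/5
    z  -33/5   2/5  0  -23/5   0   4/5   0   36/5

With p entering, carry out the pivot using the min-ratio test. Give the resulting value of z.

27

Ratio test on column p — row 1: (103/5)/(6/5) = 103/6; row 2: (9/5)/(3/5) = 3; row 3: (22/5)/(4/5) = 11/2. Minimum is 3 at row 2 (r leaves); pivot element 3/5.
Pivot on row 2; the z-row RHS becomes 36/5 − (-33/5)·3 = 27.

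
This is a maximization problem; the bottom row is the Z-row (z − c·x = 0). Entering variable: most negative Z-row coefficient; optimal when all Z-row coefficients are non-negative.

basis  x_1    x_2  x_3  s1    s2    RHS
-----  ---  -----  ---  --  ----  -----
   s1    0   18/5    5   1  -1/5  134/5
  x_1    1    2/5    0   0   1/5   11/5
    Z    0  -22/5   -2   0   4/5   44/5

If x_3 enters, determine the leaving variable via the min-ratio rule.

Column x_3 entries and ratios — s1: (134/5)/5 = 134/25; x_1: 0 ≤ 0, skip.
Smallest ratio is 134/25 in the row of s1, so s1 leaves.

s1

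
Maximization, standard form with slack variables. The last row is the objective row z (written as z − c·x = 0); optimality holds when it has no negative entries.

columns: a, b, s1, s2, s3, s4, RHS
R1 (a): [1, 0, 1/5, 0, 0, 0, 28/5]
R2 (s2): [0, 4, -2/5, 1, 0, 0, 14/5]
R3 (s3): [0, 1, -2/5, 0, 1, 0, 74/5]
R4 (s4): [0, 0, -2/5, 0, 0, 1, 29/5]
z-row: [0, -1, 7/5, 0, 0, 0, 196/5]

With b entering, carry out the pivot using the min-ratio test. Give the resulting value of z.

399/10

Ratio test on column b — row 1: entry 0 ≤ 0; row 2: (14/5)/4 = 7/10; row 3: (74/5)/1 = 74/5; row 4: entry 0 ≤ 0. Minimum is 7/10 at row 2 (s2 leaves); pivot element 4.
Pivot on row 2; the z-row RHS becomes 196/5 − (-1)·(7/10) = 399/10.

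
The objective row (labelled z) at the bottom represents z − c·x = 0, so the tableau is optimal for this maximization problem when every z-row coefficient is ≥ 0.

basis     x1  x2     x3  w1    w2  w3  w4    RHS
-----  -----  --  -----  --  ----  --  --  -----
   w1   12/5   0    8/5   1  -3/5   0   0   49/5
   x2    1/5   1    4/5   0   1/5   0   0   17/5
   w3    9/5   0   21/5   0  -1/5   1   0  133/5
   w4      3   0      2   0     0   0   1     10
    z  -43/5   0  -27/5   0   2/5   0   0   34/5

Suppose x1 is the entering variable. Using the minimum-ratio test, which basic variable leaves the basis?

Column x1 entries and ratios — w1: (49/5)/(12/5) = 49/12; x2: (17/5)/(1/5) = 17; w3: (133/5)/(9/5) = 133/9; w4: 10/3 = 10/3.
Smallest ratio is 10/3 in the row of w4, so w4 leaves.

w4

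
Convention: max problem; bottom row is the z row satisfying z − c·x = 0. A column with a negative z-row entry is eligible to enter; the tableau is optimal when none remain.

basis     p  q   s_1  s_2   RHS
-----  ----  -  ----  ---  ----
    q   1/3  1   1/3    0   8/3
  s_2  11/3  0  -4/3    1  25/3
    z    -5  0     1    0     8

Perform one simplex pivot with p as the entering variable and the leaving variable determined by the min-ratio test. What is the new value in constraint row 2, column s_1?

Ratio test on column p — row 1: (8/3)/(1/3) = 8; row 2: (25/3)/(11/3) = 25/11. Minimum is 25/11 at row 2 (s_2 leaves); pivot element 11/3.
Divide row 2 by 11/3; eliminate column p from the other rows.
In the new row 2, the s_1 entry is the old entry divided by the pivot: (-4/3)/(11/3) = -4/11.

-4/11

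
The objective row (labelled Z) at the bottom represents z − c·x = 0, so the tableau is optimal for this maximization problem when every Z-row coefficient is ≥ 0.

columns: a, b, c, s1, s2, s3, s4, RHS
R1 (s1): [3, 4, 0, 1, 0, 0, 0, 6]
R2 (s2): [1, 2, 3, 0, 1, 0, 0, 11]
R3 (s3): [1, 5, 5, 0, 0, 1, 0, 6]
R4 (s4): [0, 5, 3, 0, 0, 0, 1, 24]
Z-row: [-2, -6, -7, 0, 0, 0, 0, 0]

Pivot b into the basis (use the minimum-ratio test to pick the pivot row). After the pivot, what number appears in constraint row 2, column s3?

-2/5

Ratio test on column b — row 1: 6/4 = 3/2; row 2: 11/2 = 11/2; row 3: 6/5 = 6/5; row 4: 24/5 = 24/5. Minimum is 6/5 at row 3 (s3 leaves); pivot element 5.
Divide row 3 by 5; eliminate column b from the other rows.
Row 2 update in column s3: 0 − 2·(1/5) = -2/5.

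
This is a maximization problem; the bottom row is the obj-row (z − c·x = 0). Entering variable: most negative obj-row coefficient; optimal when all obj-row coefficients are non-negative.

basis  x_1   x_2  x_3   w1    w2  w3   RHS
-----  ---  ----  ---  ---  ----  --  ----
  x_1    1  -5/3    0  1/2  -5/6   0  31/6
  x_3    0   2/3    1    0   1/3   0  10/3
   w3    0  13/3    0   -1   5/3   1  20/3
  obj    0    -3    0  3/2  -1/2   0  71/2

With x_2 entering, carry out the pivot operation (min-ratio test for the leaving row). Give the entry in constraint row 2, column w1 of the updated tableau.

Ratio test on column x_2 — row 1: entry -5/3 ≤ 0; row 2: (10/3)/(2/3) = 5; row 3: (20/3)/(13/3) = 20/13. Minimum is 20/13 at row 3 (w3 leaves); pivot element 13/3.
Divide row 3 by 13/3; eliminate column x_2 from the other rows.
Row 2 update in column w1: 0 − (2/3)·(-3/13) = 2/13.

2/13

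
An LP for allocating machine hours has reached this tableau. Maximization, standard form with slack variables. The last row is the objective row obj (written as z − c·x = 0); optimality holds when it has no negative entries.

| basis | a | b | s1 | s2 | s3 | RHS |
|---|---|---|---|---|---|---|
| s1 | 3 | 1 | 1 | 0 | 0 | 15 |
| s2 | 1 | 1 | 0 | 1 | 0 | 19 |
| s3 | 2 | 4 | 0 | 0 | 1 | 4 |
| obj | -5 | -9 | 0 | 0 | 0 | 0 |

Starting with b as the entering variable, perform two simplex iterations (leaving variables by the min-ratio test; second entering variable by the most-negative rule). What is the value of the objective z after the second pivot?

Ratio test on column b — row 1: 15/1 = 15; row 2: 19/1 = 19; row 3: 4/4 = 1. Minimum is 1 at row 3 (s3 leaves); pivot element 4.
Pivot on row 3; the obj-row RHS becomes 0 − (-9)·1 = 9.
Next entering variable (most negative obj-row entry -1/2): a.
Ratio test on column a — row 1: 14/(5/2) = 28/5; row 2: 18/(1/2) = 36; row 3: 1/(1/2) = 2. Minimum is 2 at row 3 (b leaves); pivot element 1/2.
After the second pivot the obj-row RHS is 9 − (-1/2)·2 = 10.

10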